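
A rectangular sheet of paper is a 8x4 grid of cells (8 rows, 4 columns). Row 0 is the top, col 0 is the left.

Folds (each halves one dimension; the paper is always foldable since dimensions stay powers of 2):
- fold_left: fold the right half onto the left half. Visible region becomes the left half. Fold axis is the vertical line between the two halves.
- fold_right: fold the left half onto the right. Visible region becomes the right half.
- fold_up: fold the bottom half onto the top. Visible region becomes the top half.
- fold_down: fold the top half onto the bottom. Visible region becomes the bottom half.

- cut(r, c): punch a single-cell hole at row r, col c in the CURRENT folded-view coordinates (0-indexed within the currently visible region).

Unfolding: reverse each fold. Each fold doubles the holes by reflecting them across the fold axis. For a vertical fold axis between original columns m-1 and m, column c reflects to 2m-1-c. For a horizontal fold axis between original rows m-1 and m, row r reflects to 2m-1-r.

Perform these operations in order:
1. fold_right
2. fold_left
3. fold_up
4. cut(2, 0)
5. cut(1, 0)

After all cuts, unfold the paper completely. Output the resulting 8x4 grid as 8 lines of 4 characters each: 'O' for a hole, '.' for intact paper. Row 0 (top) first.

Answer: ....
OOOO
OOOO
....
....
OOOO
OOOO
....

Derivation:
Op 1 fold_right: fold axis v@2; visible region now rows[0,8) x cols[2,4) = 8x2
Op 2 fold_left: fold axis v@3; visible region now rows[0,8) x cols[2,3) = 8x1
Op 3 fold_up: fold axis h@4; visible region now rows[0,4) x cols[2,3) = 4x1
Op 4 cut(2, 0): punch at orig (2,2); cuts so far [(2, 2)]; region rows[0,4) x cols[2,3) = 4x1
Op 5 cut(1, 0): punch at orig (1,2); cuts so far [(1, 2), (2, 2)]; region rows[0,4) x cols[2,3) = 4x1
Unfold 1 (reflect across h@4): 4 holes -> [(1, 2), (2, 2), (5, 2), (6, 2)]
Unfold 2 (reflect across v@3): 8 holes -> [(1, 2), (1, 3), (2, 2), (2, 3), (5, 2), (5, 3), (6, 2), (6, 3)]
Unfold 3 (reflect across v@2): 16 holes -> [(1, 0), (1, 1), (1, 2), (1, 3), (2, 0), (2, 1), (2, 2), (2, 3), (5, 0), (5, 1), (5, 2), (5, 3), (6, 0), (6, 1), (6, 2), (6, 3)]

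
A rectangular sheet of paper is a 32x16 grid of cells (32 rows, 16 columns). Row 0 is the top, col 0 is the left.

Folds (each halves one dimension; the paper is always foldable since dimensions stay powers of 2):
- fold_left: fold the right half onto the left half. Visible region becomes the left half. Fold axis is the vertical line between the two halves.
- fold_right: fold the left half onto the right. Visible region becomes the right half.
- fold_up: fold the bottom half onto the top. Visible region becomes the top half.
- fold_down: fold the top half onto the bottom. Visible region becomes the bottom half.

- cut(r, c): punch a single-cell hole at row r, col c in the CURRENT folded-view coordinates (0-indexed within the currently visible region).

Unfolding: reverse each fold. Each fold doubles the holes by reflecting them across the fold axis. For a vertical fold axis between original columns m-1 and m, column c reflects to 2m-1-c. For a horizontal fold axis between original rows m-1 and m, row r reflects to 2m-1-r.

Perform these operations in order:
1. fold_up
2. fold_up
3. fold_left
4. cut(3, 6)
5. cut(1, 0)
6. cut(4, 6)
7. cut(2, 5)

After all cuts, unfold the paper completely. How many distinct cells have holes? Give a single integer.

Answer: 32

Derivation:
Op 1 fold_up: fold axis h@16; visible region now rows[0,16) x cols[0,16) = 16x16
Op 2 fold_up: fold axis h@8; visible region now rows[0,8) x cols[0,16) = 8x16
Op 3 fold_left: fold axis v@8; visible region now rows[0,8) x cols[0,8) = 8x8
Op 4 cut(3, 6): punch at orig (3,6); cuts so far [(3, 6)]; region rows[0,8) x cols[0,8) = 8x8
Op 5 cut(1, 0): punch at orig (1,0); cuts so far [(1, 0), (3, 6)]; region rows[0,8) x cols[0,8) = 8x8
Op 6 cut(4, 6): punch at orig (4,6); cuts so far [(1, 0), (3, 6), (4, 6)]; region rows[0,8) x cols[0,8) = 8x8
Op 7 cut(2, 5): punch at orig (2,5); cuts so far [(1, 0), (2, 5), (3, 6), (4, 6)]; region rows[0,8) x cols[0,8) = 8x8
Unfold 1 (reflect across v@8): 8 holes -> [(1, 0), (1, 15), (2, 5), (2, 10), (3, 6), (3, 9), (4, 6), (4, 9)]
Unfold 2 (reflect across h@8): 16 holes -> [(1, 0), (1, 15), (2, 5), (2, 10), (3, 6), (3, 9), (4, 6), (4, 9), (11, 6), (11, 9), (12, 6), (12, 9), (13, 5), (13, 10), (14, 0), (14, 15)]
Unfold 3 (reflect across h@16): 32 holes -> [(1, 0), (1, 15), (2, 5), (2, 10), (3, 6), (3, 9), (4, 6), (4, 9), (11, 6), (11, 9), (12, 6), (12, 9), (13, 5), (13, 10), (14, 0), (14, 15), (17, 0), (17, 15), (18, 5), (18, 10), (19, 6), (19, 9), (20, 6), (20, 9), (27, 6), (27, 9), (28, 6), (28, 9), (29, 5), (29, 10), (30, 0), (30, 15)]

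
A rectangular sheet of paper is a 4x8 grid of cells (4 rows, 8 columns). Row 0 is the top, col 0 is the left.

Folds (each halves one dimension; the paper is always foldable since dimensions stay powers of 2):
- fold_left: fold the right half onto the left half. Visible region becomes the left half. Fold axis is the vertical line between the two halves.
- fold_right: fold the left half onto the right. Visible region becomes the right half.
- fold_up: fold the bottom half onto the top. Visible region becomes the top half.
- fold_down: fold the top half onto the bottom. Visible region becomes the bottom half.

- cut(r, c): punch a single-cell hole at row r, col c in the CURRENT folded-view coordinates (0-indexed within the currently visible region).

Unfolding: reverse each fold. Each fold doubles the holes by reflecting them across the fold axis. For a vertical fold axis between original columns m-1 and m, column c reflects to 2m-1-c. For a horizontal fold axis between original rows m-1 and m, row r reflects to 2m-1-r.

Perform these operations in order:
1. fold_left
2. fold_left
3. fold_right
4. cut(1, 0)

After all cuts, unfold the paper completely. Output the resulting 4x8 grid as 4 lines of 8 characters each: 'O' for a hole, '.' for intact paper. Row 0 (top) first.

Answer: ........
OOOOOOOO
........
........

Derivation:
Op 1 fold_left: fold axis v@4; visible region now rows[0,4) x cols[0,4) = 4x4
Op 2 fold_left: fold axis v@2; visible region now rows[0,4) x cols[0,2) = 4x2
Op 3 fold_right: fold axis v@1; visible region now rows[0,4) x cols[1,2) = 4x1
Op 4 cut(1, 0): punch at orig (1,1); cuts so far [(1, 1)]; region rows[0,4) x cols[1,2) = 4x1
Unfold 1 (reflect across v@1): 2 holes -> [(1, 0), (1, 1)]
Unfold 2 (reflect across v@2): 4 holes -> [(1, 0), (1, 1), (1, 2), (1, 3)]
Unfold 3 (reflect across v@4): 8 holes -> [(1, 0), (1, 1), (1, 2), (1, 3), (1, 4), (1, 5), (1, 6), (1, 7)]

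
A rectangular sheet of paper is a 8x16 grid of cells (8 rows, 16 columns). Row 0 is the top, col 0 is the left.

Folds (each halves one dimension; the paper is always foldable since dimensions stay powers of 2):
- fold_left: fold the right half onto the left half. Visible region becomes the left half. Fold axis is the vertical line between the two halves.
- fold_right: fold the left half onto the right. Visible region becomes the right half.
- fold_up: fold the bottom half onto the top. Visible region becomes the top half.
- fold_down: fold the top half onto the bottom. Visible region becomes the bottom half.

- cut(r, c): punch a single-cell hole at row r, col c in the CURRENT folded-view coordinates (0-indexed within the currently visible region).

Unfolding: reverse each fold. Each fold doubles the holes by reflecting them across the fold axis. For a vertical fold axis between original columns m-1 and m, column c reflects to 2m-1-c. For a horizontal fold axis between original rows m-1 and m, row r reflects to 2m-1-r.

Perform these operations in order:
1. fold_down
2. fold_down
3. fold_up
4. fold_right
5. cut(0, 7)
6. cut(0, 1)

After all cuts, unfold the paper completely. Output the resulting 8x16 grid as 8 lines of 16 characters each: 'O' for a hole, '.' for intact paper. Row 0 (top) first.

Op 1 fold_down: fold axis h@4; visible region now rows[4,8) x cols[0,16) = 4x16
Op 2 fold_down: fold axis h@6; visible region now rows[6,8) x cols[0,16) = 2x16
Op 3 fold_up: fold axis h@7; visible region now rows[6,7) x cols[0,16) = 1x16
Op 4 fold_right: fold axis v@8; visible region now rows[6,7) x cols[8,16) = 1x8
Op 5 cut(0, 7): punch at orig (6,15); cuts so far [(6, 15)]; region rows[6,7) x cols[8,16) = 1x8
Op 6 cut(0, 1): punch at orig (6,9); cuts so far [(6, 9), (6, 15)]; region rows[6,7) x cols[8,16) = 1x8
Unfold 1 (reflect across v@8): 4 holes -> [(6, 0), (6, 6), (6, 9), (6, 15)]
Unfold 2 (reflect across h@7): 8 holes -> [(6, 0), (6, 6), (6, 9), (6, 15), (7, 0), (7, 6), (7, 9), (7, 15)]
Unfold 3 (reflect across h@6): 16 holes -> [(4, 0), (4, 6), (4, 9), (4, 15), (5, 0), (5, 6), (5, 9), (5, 15), (6, 0), (6, 6), (6, 9), (6, 15), (7, 0), (7, 6), (7, 9), (7, 15)]
Unfold 4 (reflect across h@4): 32 holes -> [(0, 0), (0, 6), (0, 9), (0, 15), (1, 0), (1, 6), (1, 9), (1, 15), (2, 0), (2, 6), (2, 9), (2, 15), (3, 0), (3, 6), (3, 9), (3, 15), (4, 0), (4, 6), (4, 9), (4, 15), (5, 0), (5, 6), (5, 9), (5, 15), (6, 0), (6, 6), (6, 9), (6, 15), (7, 0), (7, 6), (7, 9), (7, 15)]

Answer: O.....O..O.....O
O.....O..O.....O
O.....O..O.....O
O.....O..O.....O
O.....O..O.....O
O.....O..O.....O
O.....O..O.....O
O.....O..O.....O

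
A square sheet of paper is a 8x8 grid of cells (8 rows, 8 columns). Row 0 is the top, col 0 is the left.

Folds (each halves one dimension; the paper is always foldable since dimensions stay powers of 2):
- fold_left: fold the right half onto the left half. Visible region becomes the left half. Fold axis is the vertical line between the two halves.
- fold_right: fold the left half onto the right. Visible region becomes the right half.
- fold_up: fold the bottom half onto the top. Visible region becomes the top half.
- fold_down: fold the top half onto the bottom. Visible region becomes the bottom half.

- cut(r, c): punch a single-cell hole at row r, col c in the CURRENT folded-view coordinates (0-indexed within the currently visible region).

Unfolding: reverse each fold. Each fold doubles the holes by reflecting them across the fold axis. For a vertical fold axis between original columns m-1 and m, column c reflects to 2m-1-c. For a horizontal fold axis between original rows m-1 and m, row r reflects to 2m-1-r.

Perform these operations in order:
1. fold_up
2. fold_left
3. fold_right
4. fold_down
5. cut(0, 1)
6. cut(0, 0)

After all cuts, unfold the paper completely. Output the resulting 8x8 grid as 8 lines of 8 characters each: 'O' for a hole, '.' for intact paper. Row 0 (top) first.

Op 1 fold_up: fold axis h@4; visible region now rows[0,4) x cols[0,8) = 4x8
Op 2 fold_left: fold axis v@4; visible region now rows[0,4) x cols[0,4) = 4x4
Op 3 fold_right: fold axis v@2; visible region now rows[0,4) x cols[2,4) = 4x2
Op 4 fold_down: fold axis h@2; visible region now rows[2,4) x cols[2,4) = 2x2
Op 5 cut(0, 1): punch at orig (2,3); cuts so far [(2, 3)]; region rows[2,4) x cols[2,4) = 2x2
Op 6 cut(0, 0): punch at orig (2,2); cuts so far [(2, 2), (2, 3)]; region rows[2,4) x cols[2,4) = 2x2
Unfold 1 (reflect across h@2): 4 holes -> [(1, 2), (1, 3), (2, 2), (2, 3)]
Unfold 2 (reflect across v@2): 8 holes -> [(1, 0), (1, 1), (1, 2), (1, 3), (2, 0), (2, 1), (2, 2), (2, 3)]
Unfold 3 (reflect across v@4): 16 holes -> [(1, 0), (1, 1), (1, 2), (1, 3), (1, 4), (1, 5), (1, 6), (1, 7), (2, 0), (2, 1), (2, 2), (2, 3), (2, 4), (2, 5), (2, 6), (2, 7)]
Unfold 4 (reflect across h@4): 32 holes -> [(1, 0), (1, 1), (1, 2), (1, 3), (1, 4), (1, 5), (1, 6), (1, 7), (2, 0), (2, 1), (2, 2), (2, 3), (2, 4), (2, 5), (2, 6), (2, 7), (5, 0), (5, 1), (5, 2), (5, 3), (5, 4), (5, 5), (5, 6), (5, 7), (6, 0), (6, 1), (6, 2), (6, 3), (6, 4), (6, 5), (6, 6), (6, 7)]

Answer: ........
OOOOOOOO
OOOOOOOO
........
........
OOOOOOOO
OOOOOOOO
........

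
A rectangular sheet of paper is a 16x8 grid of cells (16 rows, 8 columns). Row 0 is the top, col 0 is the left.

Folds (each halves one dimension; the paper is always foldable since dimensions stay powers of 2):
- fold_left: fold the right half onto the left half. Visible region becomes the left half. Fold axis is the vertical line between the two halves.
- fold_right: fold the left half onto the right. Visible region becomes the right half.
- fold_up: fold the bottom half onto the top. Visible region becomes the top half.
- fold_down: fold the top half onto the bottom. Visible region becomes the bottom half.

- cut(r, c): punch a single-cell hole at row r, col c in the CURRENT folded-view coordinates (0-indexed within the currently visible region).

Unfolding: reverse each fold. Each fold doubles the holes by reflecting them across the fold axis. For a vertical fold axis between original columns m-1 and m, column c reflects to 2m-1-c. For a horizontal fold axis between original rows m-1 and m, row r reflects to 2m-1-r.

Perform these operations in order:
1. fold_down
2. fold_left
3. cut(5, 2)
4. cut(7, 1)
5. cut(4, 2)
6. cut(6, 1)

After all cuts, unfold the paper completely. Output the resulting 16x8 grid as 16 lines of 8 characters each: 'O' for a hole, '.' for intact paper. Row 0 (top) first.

Answer: .O....O.
.O....O.
..O..O..
..O..O..
........
........
........
........
........
........
........
........
..O..O..
..O..O..
.O....O.
.O....O.

Derivation:
Op 1 fold_down: fold axis h@8; visible region now rows[8,16) x cols[0,8) = 8x8
Op 2 fold_left: fold axis v@4; visible region now rows[8,16) x cols[0,4) = 8x4
Op 3 cut(5, 2): punch at orig (13,2); cuts so far [(13, 2)]; region rows[8,16) x cols[0,4) = 8x4
Op 4 cut(7, 1): punch at orig (15,1); cuts so far [(13, 2), (15, 1)]; region rows[8,16) x cols[0,4) = 8x4
Op 5 cut(4, 2): punch at orig (12,2); cuts so far [(12, 2), (13, 2), (15, 1)]; region rows[8,16) x cols[0,4) = 8x4
Op 6 cut(6, 1): punch at orig (14,1); cuts so far [(12, 2), (13, 2), (14, 1), (15, 1)]; region rows[8,16) x cols[0,4) = 8x4
Unfold 1 (reflect across v@4): 8 holes -> [(12, 2), (12, 5), (13, 2), (13, 5), (14, 1), (14, 6), (15, 1), (15, 6)]
Unfold 2 (reflect across h@8): 16 holes -> [(0, 1), (0, 6), (1, 1), (1, 6), (2, 2), (2, 5), (3, 2), (3, 5), (12, 2), (12, 5), (13, 2), (13, 5), (14, 1), (14, 6), (15, 1), (15, 6)]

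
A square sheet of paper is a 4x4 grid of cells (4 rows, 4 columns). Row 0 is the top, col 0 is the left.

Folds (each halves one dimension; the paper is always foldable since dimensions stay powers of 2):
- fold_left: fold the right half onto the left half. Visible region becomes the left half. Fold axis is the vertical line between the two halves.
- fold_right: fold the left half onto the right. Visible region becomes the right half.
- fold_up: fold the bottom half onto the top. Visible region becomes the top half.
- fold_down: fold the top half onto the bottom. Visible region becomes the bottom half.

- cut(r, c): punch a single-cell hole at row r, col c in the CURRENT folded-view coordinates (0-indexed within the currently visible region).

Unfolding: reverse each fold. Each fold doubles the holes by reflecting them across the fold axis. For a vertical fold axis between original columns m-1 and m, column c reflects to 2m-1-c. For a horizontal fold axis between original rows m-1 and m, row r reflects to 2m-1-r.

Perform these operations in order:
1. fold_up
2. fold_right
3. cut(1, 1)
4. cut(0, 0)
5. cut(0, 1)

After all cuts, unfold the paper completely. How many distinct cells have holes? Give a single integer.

Answer: 12

Derivation:
Op 1 fold_up: fold axis h@2; visible region now rows[0,2) x cols[0,4) = 2x4
Op 2 fold_right: fold axis v@2; visible region now rows[0,2) x cols[2,4) = 2x2
Op 3 cut(1, 1): punch at orig (1,3); cuts so far [(1, 3)]; region rows[0,2) x cols[2,4) = 2x2
Op 4 cut(0, 0): punch at orig (0,2); cuts so far [(0, 2), (1, 3)]; region rows[0,2) x cols[2,4) = 2x2
Op 5 cut(0, 1): punch at orig (0,3); cuts so far [(0, 2), (0, 3), (1, 3)]; region rows[0,2) x cols[2,4) = 2x2
Unfold 1 (reflect across v@2): 6 holes -> [(0, 0), (0, 1), (0, 2), (0, 3), (1, 0), (1, 3)]
Unfold 2 (reflect across h@2): 12 holes -> [(0, 0), (0, 1), (0, 2), (0, 3), (1, 0), (1, 3), (2, 0), (2, 3), (3, 0), (3, 1), (3, 2), (3, 3)]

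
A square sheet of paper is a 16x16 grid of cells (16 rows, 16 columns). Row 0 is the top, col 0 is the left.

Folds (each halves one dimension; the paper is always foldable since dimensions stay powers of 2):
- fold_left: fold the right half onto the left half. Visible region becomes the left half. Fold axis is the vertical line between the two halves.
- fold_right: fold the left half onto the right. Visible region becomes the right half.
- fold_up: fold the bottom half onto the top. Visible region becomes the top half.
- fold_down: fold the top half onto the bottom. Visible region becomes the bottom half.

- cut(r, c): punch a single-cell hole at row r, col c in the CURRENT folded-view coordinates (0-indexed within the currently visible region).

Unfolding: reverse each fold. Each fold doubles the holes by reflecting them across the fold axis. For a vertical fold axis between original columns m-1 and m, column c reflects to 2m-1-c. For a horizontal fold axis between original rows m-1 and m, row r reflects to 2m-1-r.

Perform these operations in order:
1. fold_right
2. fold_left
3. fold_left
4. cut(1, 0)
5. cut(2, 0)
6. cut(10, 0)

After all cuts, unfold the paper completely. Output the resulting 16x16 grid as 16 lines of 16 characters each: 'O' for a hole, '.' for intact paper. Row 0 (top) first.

Op 1 fold_right: fold axis v@8; visible region now rows[0,16) x cols[8,16) = 16x8
Op 2 fold_left: fold axis v@12; visible region now rows[0,16) x cols[8,12) = 16x4
Op 3 fold_left: fold axis v@10; visible region now rows[0,16) x cols[8,10) = 16x2
Op 4 cut(1, 0): punch at orig (1,8); cuts so far [(1, 8)]; region rows[0,16) x cols[8,10) = 16x2
Op 5 cut(2, 0): punch at orig (2,8); cuts so far [(1, 8), (2, 8)]; region rows[0,16) x cols[8,10) = 16x2
Op 6 cut(10, 0): punch at orig (10,8); cuts so far [(1, 8), (2, 8), (10, 8)]; region rows[0,16) x cols[8,10) = 16x2
Unfold 1 (reflect across v@10): 6 holes -> [(1, 8), (1, 11), (2, 8), (2, 11), (10, 8), (10, 11)]
Unfold 2 (reflect across v@12): 12 holes -> [(1, 8), (1, 11), (1, 12), (1, 15), (2, 8), (2, 11), (2, 12), (2, 15), (10, 8), (10, 11), (10, 12), (10, 15)]
Unfold 3 (reflect across v@8): 24 holes -> [(1, 0), (1, 3), (1, 4), (1, 7), (1, 8), (1, 11), (1, 12), (1, 15), (2, 0), (2, 3), (2, 4), (2, 7), (2, 8), (2, 11), (2, 12), (2, 15), (10, 0), (10, 3), (10, 4), (10, 7), (10, 8), (10, 11), (10, 12), (10, 15)]

Answer: ................
O..OO..OO..OO..O
O..OO..OO..OO..O
................
................
................
................
................
................
................
O..OO..OO..OO..O
................
................
................
................
................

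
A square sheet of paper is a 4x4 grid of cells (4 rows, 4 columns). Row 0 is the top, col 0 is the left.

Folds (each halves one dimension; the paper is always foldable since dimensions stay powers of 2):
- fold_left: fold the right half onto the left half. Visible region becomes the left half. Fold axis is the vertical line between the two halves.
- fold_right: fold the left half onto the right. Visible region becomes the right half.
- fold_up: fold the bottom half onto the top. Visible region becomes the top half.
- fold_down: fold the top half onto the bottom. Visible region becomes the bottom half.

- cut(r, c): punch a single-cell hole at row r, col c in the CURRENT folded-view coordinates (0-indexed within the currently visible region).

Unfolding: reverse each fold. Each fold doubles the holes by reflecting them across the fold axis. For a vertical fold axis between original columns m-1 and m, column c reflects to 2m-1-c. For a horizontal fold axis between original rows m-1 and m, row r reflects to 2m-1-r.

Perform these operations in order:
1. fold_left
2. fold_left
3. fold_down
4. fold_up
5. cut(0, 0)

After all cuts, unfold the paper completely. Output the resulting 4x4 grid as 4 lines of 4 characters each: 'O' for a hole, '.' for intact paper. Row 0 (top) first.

Op 1 fold_left: fold axis v@2; visible region now rows[0,4) x cols[0,2) = 4x2
Op 2 fold_left: fold axis v@1; visible region now rows[0,4) x cols[0,1) = 4x1
Op 3 fold_down: fold axis h@2; visible region now rows[2,4) x cols[0,1) = 2x1
Op 4 fold_up: fold axis h@3; visible region now rows[2,3) x cols[0,1) = 1x1
Op 5 cut(0, 0): punch at orig (2,0); cuts so far [(2, 0)]; region rows[2,3) x cols[0,1) = 1x1
Unfold 1 (reflect across h@3): 2 holes -> [(2, 0), (3, 0)]
Unfold 2 (reflect across h@2): 4 holes -> [(0, 0), (1, 0), (2, 0), (3, 0)]
Unfold 3 (reflect across v@1): 8 holes -> [(0, 0), (0, 1), (1, 0), (1, 1), (2, 0), (2, 1), (3, 0), (3, 1)]
Unfold 4 (reflect across v@2): 16 holes -> [(0, 0), (0, 1), (0, 2), (0, 3), (1, 0), (1, 1), (1, 2), (1, 3), (2, 0), (2, 1), (2, 2), (2, 3), (3, 0), (3, 1), (3, 2), (3, 3)]

Answer: OOOO
OOOO
OOOO
OOOO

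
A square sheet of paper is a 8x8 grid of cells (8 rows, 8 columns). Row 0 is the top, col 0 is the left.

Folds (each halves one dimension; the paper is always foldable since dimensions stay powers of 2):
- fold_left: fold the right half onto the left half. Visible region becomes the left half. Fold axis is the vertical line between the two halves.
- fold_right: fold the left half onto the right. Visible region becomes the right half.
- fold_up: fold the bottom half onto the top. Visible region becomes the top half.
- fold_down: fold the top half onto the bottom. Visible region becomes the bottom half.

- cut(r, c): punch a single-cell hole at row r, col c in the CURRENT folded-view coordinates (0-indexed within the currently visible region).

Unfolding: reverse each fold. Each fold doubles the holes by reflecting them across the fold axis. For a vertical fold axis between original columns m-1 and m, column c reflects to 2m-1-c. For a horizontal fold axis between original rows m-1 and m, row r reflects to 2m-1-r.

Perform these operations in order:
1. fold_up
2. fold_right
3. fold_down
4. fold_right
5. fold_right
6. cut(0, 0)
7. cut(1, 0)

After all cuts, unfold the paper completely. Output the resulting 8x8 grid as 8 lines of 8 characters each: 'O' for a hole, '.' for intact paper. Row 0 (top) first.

Answer: OOOOOOOO
OOOOOOOO
OOOOOOOO
OOOOOOOO
OOOOOOOO
OOOOOOOO
OOOOOOOO
OOOOOOOO

Derivation:
Op 1 fold_up: fold axis h@4; visible region now rows[0,4) x cols[0,8) = 4x8
Op 2 fold_right: fold axis v@4; visible region now rows[0,4) x cols[4,8) = 4x4
Op 3 fold_down: fold axis h@2; visible region now rows[2,4) x cols[4,8) = 2x4
Op 4 fold_right: fold axis v@6; visible region now rows[2,4) x cols[6,8) = 2x2
Op 5 fold_right: fold axis v@7; visible region now rows[2,4) x cols[7,8) = 2x1
Op 6 cut(0, 0): punch at orig (2,7); cuts so far [(2, 7)]; region rows[2,4) x cols[7,8) = 2x1
Op 7 cut(1, 0): punch at orig (3,7); cuts so far [(2, 7), (3, 7)]; region rows[2,4) x cols[7,8) = 2x1
Unfold 1 (reflect across v@7): 4 holes -> [(2, 6), (2, 7), (3, 6), (3, 7)]
Unfold 2 (reflect across v@6): 8 holes -> [(2, 4), (2, 5), (2, 6), (2, 7), (3, 4), (3, 5), (3, 6), (3, 7)]
Unfold 3 (reflect across h@2): 16 holes -> [(0, 4), (0, 5), (0, 6), (0, 7), (1, 4), (1, 5), (1, 6), (1, 7), (2, 4), (2, 5), (2, 6), (2, 7), (3, 4), (3, 5), (3, 6), (3, 7)]
Unfold 4 (reflect across v@4): 32 holes -> [(0, 0), (0, 1), (0, 2), (0, 3), (0, 4), (0, 5), (0, 6), (0, 7), (1, 0), (1, 1), (1, 2), (1, 3), (1, 4), (1, 5), (1, 6), (1, 7), (2, 0), (2, 1), (2, 2), (2, 3), (2, 4), (2, 5), (2, 6), (2, 7), (3, 0), (3, 1), (3, 2), (3, 3), (3, 4), (3, 5), (3, 6), (3, 7)]
Unfold 5 (reflect across h@4): 64 holes -> [(0, 0), (0, 1), (0, 2), (0, 3), (0, 4), (0, 5), (0, 6), (0, 7), (1, 0), (1, 1), (1, 2), (1, 3), (1, 4), (1, 5), (1, 6), (1, 7), (2, 0), (2, 1), (2, 2), (2, 3), (2, 4), (2, 5), (2, 6), (2, 7), (3, 0), (3, 1), (3, 2), (3, 3), (3, 4), (3, 5), (3, 6), (3, 7), (4, 0), (4, 1), (4, 2), (4, 3), (4, 4), (4, 5), (4, 6), (4, 7), (5, 0), (5, 1), (5, 2), (5, 3), (5, 4), (5, 5), (5, 6), (5, 7), (6, 0), (6, 1), (6, 2), (6, 3), (6, 4), (6, 5), (6, 6), (6, 7), (7, 0), (7, 1), (7, 2), (7, 3), (7, 4), (7, 5), (7, 6), (7, 7)]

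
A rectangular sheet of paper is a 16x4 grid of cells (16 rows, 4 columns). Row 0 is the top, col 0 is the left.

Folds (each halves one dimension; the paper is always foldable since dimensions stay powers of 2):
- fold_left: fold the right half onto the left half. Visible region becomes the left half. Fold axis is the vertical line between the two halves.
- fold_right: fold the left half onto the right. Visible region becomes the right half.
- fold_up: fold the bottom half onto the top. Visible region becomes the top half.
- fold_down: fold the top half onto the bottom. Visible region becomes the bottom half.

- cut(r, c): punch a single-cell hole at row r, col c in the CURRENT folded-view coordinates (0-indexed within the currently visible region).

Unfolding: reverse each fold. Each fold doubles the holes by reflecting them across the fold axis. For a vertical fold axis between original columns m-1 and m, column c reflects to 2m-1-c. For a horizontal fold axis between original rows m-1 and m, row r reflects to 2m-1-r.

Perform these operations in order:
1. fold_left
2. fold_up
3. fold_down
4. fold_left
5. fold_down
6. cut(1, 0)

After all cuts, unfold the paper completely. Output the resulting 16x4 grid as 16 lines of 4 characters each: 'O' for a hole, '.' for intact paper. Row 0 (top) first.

Op 1 fold_left: fold axis v@2; visible region now rows[0,16) x cols[0,2) = 16x2
Op 2 fold_up: fold axis h@8; visible region now rows[0,8) x cols[0,2) = 8x2
Op 3 fold_down: fold axis h@4; visible region now rows[4,8) x cols[0,2) = 4x2
Op 4 fold_left: fold axis v@1; visible region now rows[4,8) x cols[0,1) = 4x1
Op 5 fold_down: fold axis h@6; visible region now rows[6,8) x cols[0,1) = 2x1
Op 6 cut(1, 0): punch at orig (7,0); cuts so far [(7, 0)]; region rows[6,8) x cols[0,1) = 2x1
Unfold 1 (reflect across h@6): 2 holes -> [(4, 0), (7, 0)]
Unfold 2 (reflect across v@1): 4 holes -> [(4, 0), (4, 1), (7, 0), (7, 1)]
Unfold 3 (reflect across h@4): 8 holes -> [(0, 0), (0, 1), (3, 0), (3, 1), (4, 0), (4, 1), (7, 0), (7, 1)]
Unfold 4 (reflect across h@8): 16 holes -> [(0, 0), (0, 1), (3, 0), (3, 1), (4, 0), (4, 1), (7, 0), (7, 1), (8, 0), (8, 1), (11, 0), (11, 1), (12, 0), (12, 1), (15, 0), (15, 1)]
Unfold 5 (reflect across v@2): 32 holes -> [(0, 0), (0, 1), (0, 2), (0, 3), (3, 0), (3, 1), (3, 2), (3, 3), (4, 0), (4, 1), (4, 2), (4, 3), (7, 0), (7, 1), (7, 2), (7, 3), (8, 0), (8, 1), (8, 2), (8, 3), (11, 0), (11, 1), (11, 2), (11, 3), (12, 0), (12, 1), (12, 2), (12, 3), (15, 0), (15, 1), (15, 2), (15, 3)]

Answer: OOOO
....
....
OOOO
OOOO
....
....
OOOO
OOOO
....
....
OOOO
OOOO
....
....
OOOO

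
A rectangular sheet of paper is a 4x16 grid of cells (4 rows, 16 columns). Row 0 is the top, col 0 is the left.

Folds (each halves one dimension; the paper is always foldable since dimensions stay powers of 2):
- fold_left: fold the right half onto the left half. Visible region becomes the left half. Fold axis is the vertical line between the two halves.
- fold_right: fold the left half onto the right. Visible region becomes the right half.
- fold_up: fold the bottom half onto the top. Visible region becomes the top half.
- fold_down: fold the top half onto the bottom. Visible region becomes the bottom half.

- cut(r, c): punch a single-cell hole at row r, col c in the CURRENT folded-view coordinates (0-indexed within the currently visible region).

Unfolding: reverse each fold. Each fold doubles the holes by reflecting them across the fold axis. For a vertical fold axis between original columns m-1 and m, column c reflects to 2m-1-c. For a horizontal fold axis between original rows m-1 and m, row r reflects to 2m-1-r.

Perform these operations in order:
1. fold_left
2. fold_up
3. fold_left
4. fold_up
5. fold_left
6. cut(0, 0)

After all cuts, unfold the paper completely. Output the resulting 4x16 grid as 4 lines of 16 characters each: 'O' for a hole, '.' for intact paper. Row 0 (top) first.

Answer: O..OO..OO..OO..O
O..OO..OO..OO..O
O..OO..OO..OO..O
O..OO..OO..OO..O

Derivation:
Op 1 fold_left: fold axis v@8; visible region now rows[0,4) x cols[0,8) = 4x8
Op 2 fold_up: fold axis h@2; visible region now rows[0,2) x cols[0,8) = 2x8
Op 3 fold_left: fold axis v@4; visible region now rows[0,2) x cols[0,4) = 2x4
Op 4 fold_up: fold axis h@1; visible region now rows[0,1) x cols[0,4) = 1x4
Op 5 fold_left: fold axis v@2; visible region now rows[0,1) x cols[0,2) = 1x2
Op 6 cut(0, 0): punch at orig (0,0); cuts so far [(0, 0)]; region rows[0,1) x cols[0,2) = 1x2
Unfold 1 (reflect across v@2): 2 holes -> [(0, 0), (0, 3)]
Unfold 2 (reflect across h@1): 4 holes -> [(0, 0), (0, 3), (1, 0), (1, 3)]
Unfold 3 (reflect across v@4): 8 holes -> [(0, 0), (0, 3), (0, 4), (0, 7), (1, 0), (1, 3), (1, 4), (1, 7)]
Unfold 4 (reflect across h@2): 16 holes -> [(0, 0), (0, 3), (0, 4), (0, 7), (1, 0), (1, 3), (1, 4), (1, 7), (2, 0), (2, 3), (2, 4), (2, 7), (3, 0), (3, 3), (3, 4), (3, 7)]
Unfold 5 (reflect across v@8): 32 holes -> [(0, 0), (0, 3), (0, 4), (0, 7), (0, 8), (0, 11), (0, 12), (0, 15), (1, 0), (1, 3), (1, 4), (1, 7), (1, 8), (1, 11), (1, 12), (1, 15), (2, 0), (2, 3), (2, 4), (2, 7), (2, 8), (2, 11), (2, 12), (2, 15), (3, 0), (3, 3), (3, 4), (3, 7), (3, 8), (3, 11), (3, 12), (3, 15)]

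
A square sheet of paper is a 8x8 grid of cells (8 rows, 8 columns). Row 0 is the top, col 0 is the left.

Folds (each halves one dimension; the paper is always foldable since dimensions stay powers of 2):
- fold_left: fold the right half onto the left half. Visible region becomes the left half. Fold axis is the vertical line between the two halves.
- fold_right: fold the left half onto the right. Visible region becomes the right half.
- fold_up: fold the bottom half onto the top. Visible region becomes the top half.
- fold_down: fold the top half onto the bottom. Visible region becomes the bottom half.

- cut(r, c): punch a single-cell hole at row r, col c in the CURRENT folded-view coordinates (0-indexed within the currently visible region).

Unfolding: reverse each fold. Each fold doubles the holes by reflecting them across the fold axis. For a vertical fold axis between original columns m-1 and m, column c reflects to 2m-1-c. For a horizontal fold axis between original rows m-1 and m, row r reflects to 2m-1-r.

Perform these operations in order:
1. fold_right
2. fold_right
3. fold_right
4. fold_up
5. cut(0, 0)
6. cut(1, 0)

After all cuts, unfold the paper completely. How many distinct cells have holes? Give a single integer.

Answer: 32

Derivation:
Op 1 fold_right: fold axis v@4; visible region now rows[0,8) x cols[4,8) = 8x4
Op 2 fold_right: fold axis v@6; visible region now rows[0,8) x cols[6,8) = 8x2
Op 3 fold_right: fold axis v@7; visible region now rows[0,8) x cols[7,8) = 8x1
Op 4 fold_up: fold axis h@4; visible region now rows[0,4) x cols[7,8) = 4x1
Op 5 cut(0, 0): punch at orig (0,7); cuts so far [(0, 7)]; region rows[0,4) x cols[7,8) = 4x1
Op 6 cut(1, 0): punch at orig (1,7); cuts so far [(0, 7), (1, 7)]; region rows[0,4) x cols[7,8) = 4x1
Unfold 1 (reflect across h@4): 4 holes -> [(0, 7), (1, 7), (6, 7), (7, 7)]
Unfold 2 (reflect across v@7): 8 holes -> [(0, 6), (0, 7), (1, 6), (1, 7), (6, 6), (6, 7), (7, 6), (7, 7)]
Unfold 3 (reflect across v@6): 16 holes -> [(0, 4), (0, 5), (0, 6), (0, 7), (1, 4), (1, 5), (1, 6), (1, 7), (6, 4), (6, 5), (6, 6), (6, 7), (7, 4), (7, 5), (7, 6), (7, 7)]
Unfold 4 (reflect across v@4): 32 holes -> [(0, 0), (0, 1), (0, 2), (0, 3), (0, 4), (0, 5), (0, 6), (0, 7), (1, 0), (1, 1), (1, 2), (1, 3), (1, 4), (1, 5), (1, 6), (1, 7), (6, 0), (6, 1), (6, 2), (6, 3), (6, 4), (6, 5), (6, 6), (6, 7), (7, 0), (7, 1), (7, 2), (7, 3), (7, 4), (7, 5), (7, 6), (7, 7)]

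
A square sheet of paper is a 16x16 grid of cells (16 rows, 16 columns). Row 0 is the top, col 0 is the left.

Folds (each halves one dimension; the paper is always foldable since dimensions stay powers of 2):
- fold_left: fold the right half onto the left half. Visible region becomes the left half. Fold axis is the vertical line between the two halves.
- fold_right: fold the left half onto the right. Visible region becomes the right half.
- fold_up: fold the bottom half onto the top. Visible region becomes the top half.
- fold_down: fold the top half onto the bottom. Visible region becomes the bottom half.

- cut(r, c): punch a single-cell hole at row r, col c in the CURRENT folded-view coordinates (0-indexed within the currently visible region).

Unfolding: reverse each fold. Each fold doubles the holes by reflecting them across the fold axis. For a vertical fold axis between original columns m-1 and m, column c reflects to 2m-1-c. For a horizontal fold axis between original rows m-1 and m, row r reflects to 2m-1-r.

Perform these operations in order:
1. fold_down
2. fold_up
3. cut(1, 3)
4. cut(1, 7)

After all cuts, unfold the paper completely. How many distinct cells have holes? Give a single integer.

Answer: 8

Derivation:
Op 1 fold_down: fold axis h@8; visible region now rows[8,16) x cols[0,16) = 8x16
Op 2 fold_up: fold axis h@12; visible region now rows[8,12) x cols[0,16) = 4x16
Op 3 cut(1, 3): punch at orig (9,3); cuts so far [(9, 3)]; region rows[8,12) x cols[0,16) = 4x16
Op 4 cut(1, 7): punch at orig (9,7); cuts so far [(9, 3), (9, 7)]; region rows[8,12) x cols[0,16) = 4x16
Unfold 1 (reflect across h@12): 4 holes -> [(9, 3), (9, 7), (14, 3), (14, 7)]
Unfold 2 (reflect across h@8): 8 holes -> [(1, 3), (1, 7), (6, 3), (6, 7), (9, 3), (9, 7), (14, 3), (14, 7)]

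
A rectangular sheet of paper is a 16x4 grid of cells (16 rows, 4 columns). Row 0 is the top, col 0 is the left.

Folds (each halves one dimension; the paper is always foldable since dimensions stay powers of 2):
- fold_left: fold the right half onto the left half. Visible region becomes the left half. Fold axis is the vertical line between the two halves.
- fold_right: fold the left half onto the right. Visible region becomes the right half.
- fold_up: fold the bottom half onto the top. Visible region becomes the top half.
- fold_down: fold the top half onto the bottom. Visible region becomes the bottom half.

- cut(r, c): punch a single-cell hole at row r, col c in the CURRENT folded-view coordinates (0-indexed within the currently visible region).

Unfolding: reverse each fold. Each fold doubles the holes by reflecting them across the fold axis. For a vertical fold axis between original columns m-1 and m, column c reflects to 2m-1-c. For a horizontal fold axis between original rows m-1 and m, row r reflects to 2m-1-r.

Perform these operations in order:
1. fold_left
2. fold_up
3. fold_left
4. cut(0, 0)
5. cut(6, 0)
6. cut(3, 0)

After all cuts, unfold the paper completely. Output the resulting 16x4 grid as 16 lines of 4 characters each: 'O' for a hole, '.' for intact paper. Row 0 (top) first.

Op 1 fold_left: fold axis v@2; visible region now rows[0,16) x cols[0,2) = 16x2
Op 2 fold_up: fold axis h@8; visible region now rows[0,8) x cols[0,2) = 8x2
Op 3 fold_left: fold axis v@1; visible region now rows[0,8) x cols[0,1) = 8x1
Op 4 cut(0, 0): punch at orig (0,0); cuts so far [(0, 0)]; region rows[0,8) x cols[0,1) = 8x1
Op 5 cut(6, 0): punch at orig (6,0); cuts so far [(0, 0), (6, 0)]; region rows[0,8) x cols[0,1) = 8x1
Op 6 cut(3, 0): punch at orig (3,0); cuts so far [(0, 0), (3, 0), (6, 0)]; region rows[0,8) x cols[0,1) = 8x1
Unfold 1 (reflect across v@1): 6 holes -> [(0, 0), (0, 1), (3, 0), (3, 1), (6, 0), (6, 1)]
Unfold 2 (reflect across h@8): 12 holes -> [(0, 0), (0, 1), (3, 0), (3, 1), (6, 0), (6, 1), (9, 0), (9, 1), (12, 0), (12, 1), (15, 0), (15, 1)]
Unfold 3 (reflect across v@2): 24 holes -> [(0, 0), (0, 1), (0, 2), (0, 3), (3, 0), (3, 1), (3, 2), (3, 3), (6, 0), (6, 1), (6, 2), (6, 3), (9, 0), (9, 1), (9, 2), (9, 3), (12, 0), (12, 1), (12, 2), (12, 3), (15, 0), (15, 1), (15, 2), (15, 3)]

Answer: OOOO
....
....
OOOO
....
....
OOOO
....
....
OOOO
....
....
OOOO
....
....
OOOO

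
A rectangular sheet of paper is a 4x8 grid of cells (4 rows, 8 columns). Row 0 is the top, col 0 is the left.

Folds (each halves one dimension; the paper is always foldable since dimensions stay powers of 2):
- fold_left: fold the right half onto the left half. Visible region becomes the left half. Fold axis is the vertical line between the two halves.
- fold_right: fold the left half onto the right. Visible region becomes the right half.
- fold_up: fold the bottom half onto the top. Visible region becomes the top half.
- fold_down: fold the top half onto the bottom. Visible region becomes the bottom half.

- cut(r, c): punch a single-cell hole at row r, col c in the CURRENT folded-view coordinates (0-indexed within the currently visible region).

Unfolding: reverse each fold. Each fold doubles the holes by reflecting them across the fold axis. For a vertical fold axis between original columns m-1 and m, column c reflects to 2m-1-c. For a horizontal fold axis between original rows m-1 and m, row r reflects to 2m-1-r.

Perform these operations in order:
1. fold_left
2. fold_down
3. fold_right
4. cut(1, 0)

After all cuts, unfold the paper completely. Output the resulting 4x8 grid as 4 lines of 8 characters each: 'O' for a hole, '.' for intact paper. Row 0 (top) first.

Op 1 fold_left: fold axis v@4; visible region now rows[0,4) x cols[0,4) = 4x4
Op 2 fold_down: fold axis h@2; visible region now rows[2,4) x cols[0,4) = 2x4
Op 3 fold_right: fold axis v@2; visible region now rows[2,4) x cols[2,4) = 2x2
Op 4 cut(1, 0): punch at orig (3,2); cuts so far [(3, 2)]; region rows[2,4) x cols[2,4) = 2x2
Unfold 1 (reflect across v@2): 2 holes -> [(3, 1), (3, 2)]
Unfold 2 (reflect across h@2): 4 holes -> [(0, 1), (0, 2), (3, 1), (3, 2)]
Unfold 3 (reflect across v@4): 8 holes -> [(0, 1), (0, 2), (0, 5), (0, 6), (3, 1), (3, 2), (3, 5), (3, 6)]

Answer: .OO..OO.
........
........
.OO..OO.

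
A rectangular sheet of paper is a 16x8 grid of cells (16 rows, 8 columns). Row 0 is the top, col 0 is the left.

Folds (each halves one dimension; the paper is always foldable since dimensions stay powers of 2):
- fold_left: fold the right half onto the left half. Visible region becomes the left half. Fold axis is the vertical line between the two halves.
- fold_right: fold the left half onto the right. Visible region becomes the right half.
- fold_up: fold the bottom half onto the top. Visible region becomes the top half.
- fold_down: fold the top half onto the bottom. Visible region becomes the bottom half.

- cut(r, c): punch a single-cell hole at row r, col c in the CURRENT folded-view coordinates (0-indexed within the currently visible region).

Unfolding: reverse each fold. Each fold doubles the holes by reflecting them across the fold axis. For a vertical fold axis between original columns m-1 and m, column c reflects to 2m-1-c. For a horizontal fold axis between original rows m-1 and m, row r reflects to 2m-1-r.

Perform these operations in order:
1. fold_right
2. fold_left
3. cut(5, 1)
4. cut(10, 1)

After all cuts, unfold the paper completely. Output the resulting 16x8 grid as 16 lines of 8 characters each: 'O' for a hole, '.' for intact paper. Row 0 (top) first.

Answer: ........
........
........
........
........
.OO..OO.
........
........
........
........
.OO..OO.
........
........
........
........
........

Derivation:
Op 1 fold_right: fold axis v@4; visible region now rows[0,16) x cols[4,8) = 16x4
Op 2 fold_left: fold axis v@6; visible region now rows[0,16) x cols[4,6) = 16x2
Op 3 cut(5, 1): punch at orig (5,5); cuts so far [(5, 5)]; region rows[0,16) x cols[4,6) = 16x2
Op 4 cut(10, 1): punch at orig (10,5); cuts so far [(5, 5), (10, 5)]; region rows[0,16) x cols[4,6) = 16x2
Unfold 1 (reflect across v@6): 4 holes -> [(5, 5), (5, 6), (10, 5), (10, 6)]
Unfold 2 (reflect across v@4): 8 holes -> [(5, 1), (5, 2), (5, 5), (5, 6), (10, 1), (10, 2), (10, 5), (10, 6)]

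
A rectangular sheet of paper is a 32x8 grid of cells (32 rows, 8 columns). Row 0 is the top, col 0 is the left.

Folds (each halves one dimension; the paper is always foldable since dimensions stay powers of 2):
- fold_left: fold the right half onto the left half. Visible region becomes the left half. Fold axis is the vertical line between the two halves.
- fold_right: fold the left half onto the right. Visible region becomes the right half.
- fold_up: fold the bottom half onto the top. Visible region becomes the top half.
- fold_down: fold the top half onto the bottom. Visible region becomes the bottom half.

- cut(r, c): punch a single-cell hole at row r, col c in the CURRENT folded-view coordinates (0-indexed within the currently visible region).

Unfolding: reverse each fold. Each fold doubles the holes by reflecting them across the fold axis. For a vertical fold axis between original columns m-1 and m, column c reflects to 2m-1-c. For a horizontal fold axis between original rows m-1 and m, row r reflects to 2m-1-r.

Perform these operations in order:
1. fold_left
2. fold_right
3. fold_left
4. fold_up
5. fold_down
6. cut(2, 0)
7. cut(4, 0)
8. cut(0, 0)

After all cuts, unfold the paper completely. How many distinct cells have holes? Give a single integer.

Op 1 fold_left: fold axis v@4; visible region now rows[0,32) x cols[0,4) = 32x4
Op 2 fold_right: fold axis v@2; visible region now rows[0,32) x cols[2,4) = 32x2
Op 3 fold_left: fold axis v@3; visible region now rows[0,32) x cols[2,3) = 32x1
Op 4 fold_up: fold axis h@16; visible region now rows[0,16) x cols[2,3) = 16x1
Op 5 fold_down: fold axis h@8; visible region now rows[8,16) x cols[2,3) = 8x1
Op 6 cut(2, 0): punch at orig (10,2); cuts so far [(10, 2)]; region rows[8,16) x cols[2,3) = 8x1
Op 7 cut(4, 0): punch at orig (12,2); cuts so far [(10, 2), (12, 2)]; region rows[8,16) x cols[2,3) = 8x1
Op 8 cut(0, 0): punch at orig (8,2); cuts so far [(8, 2), (10, 2), (12, 2)]; region rows[8,16) x cols[2,3) = 8x1
Unfold 1 (reflect across h@8): 6 holes -> [(3, 2), (5, 2), (7, 2), (8, 2), (10, 2), (12, 2)]
Unfold 2 (reflect across h@16): 12 holes -> [(3, 2), (5, 2), (7, 2), (8, 2), (10, 2), (12, 2), (19, 2), (21, 2), (23, 2), (24, 2), (26, 2), (28, 2)]
Unfold 3 (reflect across v@3): 24 holes -> [(3, 2), (3, 3), (5, 2), (5, 3), (7, 2), (7, 3), (8, 2), (8, 3), (10, 2), (10, 3), (12, 2), (12, 3), (19, 2), (19, 3), (21, 2), (21, 3), (23, 2), (23, 3), (24, 2), (24, 3), (26, 2), (26, 3), (28, 2), (28, 3)]
Unfold 4 (reflect across v@2): 48 holes -> [(3, 0), (3, 1), (3, 2), (3, 3), (5, 0), (5, 1), (5, 2), (5, 3), (7, 0), (7, 1), (7, 2), (7, 3), (8, 0), (8, 1), (8, 2), (8, 3), (10, 0), (10, 1), (10, 2), (10, 3), (12, 0), (12, 1), (12, 2), (12, 3), (19, 0), (19, 1), (19, 2), (19, 3), (21, 0), (21, 1), (21, 2), (21, 3), (23, 0), (23, 1), (23, 2), (23, 3), (24, 0), (24, 1), (24, 2), (24, 3), (26, 0), (26, 1), (26, 2), (26, 3), (28, 0), (28, 1), (28, 2), (28, 3)]
Unfold 5 (reflect across v@4): 96 holes -> [(3, 0), (3, 1), (3, 2), (3, 3), (3, 4), (3, 5), (3, 6), (3, 7), (5, 0), (5, 1), (5, 2), (5, 3), (5, 4), (5, 5), (5, 6), (5, 7), (7, 0), (7, 1), (7, 2), (7, 3), (7, 4), (7, 5), (7, 6), (7, 7), (8, 0), (8, 1), (8, 2), (8, 3), (8, 4), (8, 5), (8, 6), (8, 7), (10, 0), (10, 1), (10, 2), (10, 3), (10, 4), (10, 5), (10, 6), (10, 7), (12, 0), (12, 1), (12, 2), (12, 3), (12, 4), (12, 5), (12, 6), (12, 7), (19, 0), (19, 1), (19, 2), (19, 3), (19, 4), (19, 5), (19, 6), (19, 7), (21, 0), (21, 1), (21, 2), (21, 3), (21, 4), (21, 5), (21, 6), (21, 7), (23, 0), (23, 1), (23, 2), (23, 3), (23, 4), (23, 5), (23, 6), (23, 7), (24, 0), (24, 1), (24, 2), (24, 3), (24, 4), (24, 5), (24, 6), (24, 7), (26, 0), (26, 1), (26, 2), (26, 3), (26, 4), (26, 5), (26, 6), (26, 7), (28, 0), (28, 1), (28, 2), (28, 3), (28, 4), (28, 5), (28, 6), (28, 7)]

Answer: 96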